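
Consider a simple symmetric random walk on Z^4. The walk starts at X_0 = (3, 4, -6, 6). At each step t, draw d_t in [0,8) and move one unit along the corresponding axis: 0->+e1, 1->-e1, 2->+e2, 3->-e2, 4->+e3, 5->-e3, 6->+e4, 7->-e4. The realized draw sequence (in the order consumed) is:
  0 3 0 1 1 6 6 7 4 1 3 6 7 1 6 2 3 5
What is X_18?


t=0: X=(3, 4, -6, 6), d=0 → +e1, X_1=(4, 4, -6, 6)
t=1: X=(4, 4, -6, 6), d=3 → -e2, X_2=(4, 3, -6, 6)
t=2: X=(4, 3, -6, 6), d=0 → +e1, X_3=(5, 3, -6, 6)
t=3: X=(5, 3, -6, 6), d=1 → -e1, X_4=(4, 3, -6, 6)
t=4: X=(4, 3, -6, 6), d=1 → -e1, X_5=(3, 3, -6, 6)
t=5: X=(3, 3, -6, 6), d=6 → +e4, X_6=(3, 3, -6, 7)
t=6: X=(3, 3, -6, 7), d=6 → +e4, X_7=(3, 3, -6, 8)
t=7: X=(3, 3, -6, 8), d=7 → -e4, X_8=(3, 3, -6, 7)
t=8: X=(3, 3, -6, 7), d=4 → +e3, X_9=(3, 3, -5, 7)
t=9: X=(3, 3, -5, 7), d=1 → -e1, X_10=(2, 3, -5, 7)
t=10: X=(2, 3, -5, 7), d=3 → -e2, X_11=(2, 2, -5, 7)
t=11: X=(2, 2, -5, 7), d=6 → +e4, X_12=(2, 2, -5, 8)
t=12: X=(2, 2, -5, 8), d=7 → -e4, X_13=(2, 2, -5, 7)
t=13: X=(2, 2, -5, 7), d=1 → -e1, X_14=(1, 2, -5, 7)
t=14: X=(1, 2, -5, 7), d=6 → +e4, X_15=(1, 2, -5, 8)
t=15: X=(1, 2, -5, 8), d=2 → +e2, X_16=(1, 3, -5, 8)
t=16: X=(1, 3, -5, 8), d=3 → -e2, X_17=(1, 2, -5, 8)
t=17: X=(1, 2, -5, 8), d=5 → -e3, X_18=(1, 2, -6, 8)

(1, 2, -6, 8)


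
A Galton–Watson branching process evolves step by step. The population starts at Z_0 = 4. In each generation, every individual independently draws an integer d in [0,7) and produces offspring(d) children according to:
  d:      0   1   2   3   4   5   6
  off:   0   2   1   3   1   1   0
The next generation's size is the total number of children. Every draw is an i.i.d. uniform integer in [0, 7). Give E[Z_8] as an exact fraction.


Outcome values over d=0..6: [0, 2, 1, 3, 1, 1, 0]
Σy = 8, Σy² = 16, M = 7
μ = 8/7 = 8/7,  σ² = 16/7 − (8/7)² = 48/49
E[Z_0] = 4
E[Z_1] = 8/7·E[Z_0] = 32/7
E[Z_2] = 8/7·E[Z_1] = 256/49
E[Z_3] = 8/7·E[Z_2] = 2048/343
E[Z_4] = 8/7·E[Z_3] = 16384/2401
E[Z_5] = 8/7·E[Z_4] = 131072/16807
E[Z_6] = 8/7·E[Z_5] = 1048576/117649
E[Z_7] = 8/7·E[Z_6] = 8388608/823543
E[Z_8] = 8/7·E[Z_7] = 67108864/5764801

67108864/5764801


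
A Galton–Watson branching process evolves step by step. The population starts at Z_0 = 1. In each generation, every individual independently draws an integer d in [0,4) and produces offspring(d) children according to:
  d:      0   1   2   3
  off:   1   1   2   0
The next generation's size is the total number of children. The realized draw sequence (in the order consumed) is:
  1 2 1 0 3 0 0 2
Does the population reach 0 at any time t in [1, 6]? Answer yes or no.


gen 0: Z_0=1, draws=[1], offspring=[1], Z_1=1
gen 1: Z_1=1, draws=[2], offspring=[2], Z_2=2
gen 2: Z_2=2, draws=[1, 0], offspring=[1, 1], Z_3=2
gen 3: Z_3=2, draws=[3, 0], offspring=[0, 1], Z_4=1
gen 4: Z_4=1, draws=[0], offspring=[1], Z_5=1
gen 5: Z_5=1, draws=[2], offspring=[2], Z_6=2

no


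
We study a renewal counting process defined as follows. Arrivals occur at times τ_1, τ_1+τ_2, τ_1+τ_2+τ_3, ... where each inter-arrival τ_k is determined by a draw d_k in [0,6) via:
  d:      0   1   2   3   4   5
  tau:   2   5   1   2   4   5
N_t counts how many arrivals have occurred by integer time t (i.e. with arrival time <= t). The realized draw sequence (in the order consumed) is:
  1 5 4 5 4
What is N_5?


draw d_1=1: τ_1=5, arrival time A_1=5
draw d_2=5: τ_2=5, arrival time A_2=10
draw d_3=4: τ_3=4, arrival time A_3=14
draw d_4=5: τ_4=5, arrival time A_4=19
draw d_5=4: τ_5=4, arrival time A_5=23
N_t over t=0..5: 0:0 1:0 2:0 3:0 4:0 5:1

1


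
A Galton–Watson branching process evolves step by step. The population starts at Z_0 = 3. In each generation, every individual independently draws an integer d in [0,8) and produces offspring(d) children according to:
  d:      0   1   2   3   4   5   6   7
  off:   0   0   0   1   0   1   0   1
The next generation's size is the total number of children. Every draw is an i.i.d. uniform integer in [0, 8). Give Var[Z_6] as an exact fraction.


Outcome values over d=0..7: [0, 0, 0, 1, 0, 1, 0, 1]
Σy = 3, Σy² = 3, M = 8
μ = 3/8 = 3/8,  σ² = 3/8 − (3/8)² = 15/64
V_0 = 0, E_0 = 3
V_1 = 15/64·E_0 + (3/8)²·V_0 = 45/64;  E_1 = 9/8
V_2 = 15/64·E_1 + (3/8)²·V_1 = 1485/4096;  E_2 = 27/64
V_3 = 15/64·E_2 + (3/8)²·V_2 = 39285/262144;  E_3 = 81/512
V_4 = 15/64·E_3 + (3/8)²·V_3 = 975645/16777216;  E_4 = 243/4096
V_5 = 15/64·E_4 + (3/8)²·V_4 = 23710725/1073741824;  E_5 = 729/32768
V_6 = 15/64·E_5 + (3/8)²·V_5 = 571714605/68719476736;  E_6 = 2187/262144

571714605/68719476736


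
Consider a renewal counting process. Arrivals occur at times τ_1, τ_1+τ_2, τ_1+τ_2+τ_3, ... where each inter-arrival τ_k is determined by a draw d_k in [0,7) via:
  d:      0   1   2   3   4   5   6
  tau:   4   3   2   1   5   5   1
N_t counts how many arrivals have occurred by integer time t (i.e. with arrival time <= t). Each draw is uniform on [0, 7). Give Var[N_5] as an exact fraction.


158905640/282475249

Inter-arrival values over d=0..6: [4, 3, 2, 1, 5, 5, 1]
Each d has probability 1/7, so the pmf of τ is: f(1) = 2/7, f(2) = 1/7, f(3) = 1/7, f(4) = 1/7, f(5) = 2/7
Let p_n(j) = P(N_n = j), with p_0 = [1]. Condition on τ_1: p_n(0) = P(τ > n), and for j >= 1, p_n(j) = Σ_{k<=n} f(k)·p_{n−k}(j−1)
p_1 = [5/7, 2/7]  (j = 0..1)
p_2 = [4/7, 17/49, 4/49]  (j = 0..2)
p_3 = [3/7, 20/49, 48/343, 8/343]  (j = 0..3)
p_4 = [2/7, 22/49, 71/343, 124/2401, 16/2401]  (j = 0..4)
p_5 = [0, 30/49, 95/343, 218/2401, 304/16807, 32/16807]  (j = 0..5)
E[N_5] = Σ j·p_5(j) = 25554/16807;  E[N_5²] = Σ j²·p_5(j) = 48308/16807
Var[N_5] = 48308/16807 − (25554/16807)² = 158905640/282475249


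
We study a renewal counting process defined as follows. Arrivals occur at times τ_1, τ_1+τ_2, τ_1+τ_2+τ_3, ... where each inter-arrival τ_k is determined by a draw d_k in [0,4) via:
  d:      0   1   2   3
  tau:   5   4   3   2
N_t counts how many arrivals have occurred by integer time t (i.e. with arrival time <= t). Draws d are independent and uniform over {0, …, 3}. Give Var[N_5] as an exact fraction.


39/256

Inter-arrival values over d=0..3: [5, 4, 3, 2]
Each d has probability 1/4, so the pmf of τ is: f(2) = 1/4, f(3) = 1/4, f(4) = 1/4, f(5) = 1/4
Let p_n(j) = P(N_n = j), with p_0 = [1]. Condition on τ_1: p_n(0) = P(τ > n), and for j >= 1, p_n(j) = Σ_{k<=n} f(k)·p_{n−k}(j−1)
p_1 = [1]  (j = 0)
p_2 = [3/4, 1/4]  (j = 0..1)
p_3 = [1/2, 1/2]  (j = 0..1)
p_4 = [1/4, 11/16, 1/16]  (j = 0..2)
p_5 = [0, 13/16, 3/16]  (j = 0..2)
E[N_5] = Σ j·p_5(j) = 19/16;  E[N_5²] = Σ j²·p_5(j) = 25/16
Var[N_5] = 25/16 − (19/16)² = 39/256


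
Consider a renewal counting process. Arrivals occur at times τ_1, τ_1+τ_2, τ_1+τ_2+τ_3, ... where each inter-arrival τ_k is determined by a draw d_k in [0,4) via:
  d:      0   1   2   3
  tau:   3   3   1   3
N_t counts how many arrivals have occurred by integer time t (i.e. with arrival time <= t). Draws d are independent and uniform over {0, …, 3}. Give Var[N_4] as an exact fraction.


Inter-arrival values over d=0..3: [3, 3, 1, 3]
Each d has probability 1/4, so the pmf of τ is: f(1) = 1/4, f(3) = 3/4
Let p_n(j) = P(N_n = j), with p_0 = [1]. Condition on τ_1: p_n(0) = P(τ > n), and for j >= 1, p_n(j) = Σ_{k<=n} f(k)·p_{n−k}(j−1)
p_1 = [3/4, 1/4]  (j = 0..1)
p_2 = [3/4, 3/16, 1/16]  (j = 0..2)
p_3 = [0, 15/16, 3/64, 1/64]  (j = 0..3)
p_4 = [0, 9/16, 27/64, 3/256, 1/256]  (j = 0..4)
E[N_4] = Σ j·p_4(j) = 373/256;  E[N_4²] = Σ j²·p_4(j) = 619/256
Var[N_4] = 619/256 − (373/256)² = 19335/65536

19335/65536


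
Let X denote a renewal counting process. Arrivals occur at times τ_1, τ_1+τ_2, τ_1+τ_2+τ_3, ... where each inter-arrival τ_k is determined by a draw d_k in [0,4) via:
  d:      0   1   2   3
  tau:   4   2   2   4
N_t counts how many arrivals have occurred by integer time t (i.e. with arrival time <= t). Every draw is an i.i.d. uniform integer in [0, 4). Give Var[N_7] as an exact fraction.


23/64

Inter-arrival values over d=0..3: [4, 2, 2, 4]
Each d has probability 1/4, so the pmf of τ is: f(2) = 1/2, f(4) = 1/2
Let p_n(j) = P(N_n = j), with p_0 = [1]. Condition on τ_1: p_n(0) = P(τ > n), and for j >= 1, p_n(j) = Σ_{k<=n} f(k)·p_{n−k}(j−1)
p_1 = [1]  (j = 0)
p_2 = [1/2, 1/2]  (j = 0..1)
p_3 = [1/2, 1/2]  (j = 0..1)
p_4 = [0, 3/4, 1/4]  (j = 0..2)
p_5 = [0, 3/4, 1/4]  (j = 0..2)
p_6 = [0, 1/4, 5/8, 1/8]  (j = 0..3)
p_7 = [0, 1/4, 5/8, 1/8]  (j = 0..3)
E[N_7] = Σ j·p_7(j) = 15/8;  E[N_7²] = Σ j²·p_7(j) = 31/8
Var[N_7] = 31/8 − (15/8)² = 23/64


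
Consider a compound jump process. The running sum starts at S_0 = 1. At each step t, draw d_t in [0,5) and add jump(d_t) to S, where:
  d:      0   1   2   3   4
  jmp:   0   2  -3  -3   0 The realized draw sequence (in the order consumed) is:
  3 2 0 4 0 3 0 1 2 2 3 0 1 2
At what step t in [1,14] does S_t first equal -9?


t=0: S=1, d=3, jump=-3, S_1=-2
t=1: S=-2, d=2, jump=-3, S_2=-5
t=2: S=-5, d=0, jump=0, S_3=-5
t=3: S=-5, d=4, jump=0, S_4=-5
t=4: S=-5, d=0, jump=0, S_5=-5
t=5: S=-5, d=3, jump=-3, S_6=-8
t=6: S=-8, d=0, jump=0, S_7=-8
t=7: S=-8, d=1, jump=2, S_8=-6
t=8: S=-6, d=2, jump=-3, S_9=-9
t=9: S=-9, d=2, jump=-3, S_10=-12
t=10: S=-12, d=3, jump=-3, S_11=-15
t=11: S=-15, d=0, jump=0, S_12=-15
t=12: S=-15, d=1, jump=2, S_13=-13
t=13: S=-13, d=2, jump=-3, S_14=-16

9


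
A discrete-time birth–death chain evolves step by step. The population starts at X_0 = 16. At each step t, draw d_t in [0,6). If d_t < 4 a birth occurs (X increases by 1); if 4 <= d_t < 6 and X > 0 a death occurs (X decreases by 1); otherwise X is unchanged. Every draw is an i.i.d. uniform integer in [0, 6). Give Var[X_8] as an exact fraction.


64/9

X can drop by at most 1 per step and X_0 = 16 > T = 8, so X_t >= 16 − t >= 8 > 0 for every t <= 8: the floor at 0 (the 'and X > 0' condition) never binds. Hence X_8 = X_0 + Σ_{t<8} Y_t with i.i.d. increments Y_t = y(d_t) ∈ {+1, −1, 0}.
Outcome values over d=0..5: [1, 1, 1, 1, -1, -1]
Σy = 2, Σy² = 6, M = 6
μ = 2/6 = 1/3,  σ² = 6/6 − (1/3)² = 8/9
Independent increments: Var[X_8] = 8·σ² = 8·(8/9) = 64/9


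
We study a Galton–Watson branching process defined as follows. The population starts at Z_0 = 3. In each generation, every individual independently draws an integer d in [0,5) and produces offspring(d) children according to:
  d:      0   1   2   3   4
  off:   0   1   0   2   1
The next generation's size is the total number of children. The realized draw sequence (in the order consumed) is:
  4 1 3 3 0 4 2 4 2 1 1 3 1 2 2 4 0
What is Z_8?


0

gen 0: Z_0=3, draws=[4, 1, 3], offspring=[1, 1, 2], Z_1=4
gen 1: Z_1=4, draws=[3, 0, 4, 2], offspring=[2, 0, 1, 0], Z_2=3
gen 2: Z_2=3, draws=[4, 2, 1], offspring=[1, 0, 1], Z_3=2
gen 3: Z_3=2, draws=[1, 3], offspring=[1, 2], Z_4=3
gen 4: Z_4=3, draws=[1, 2, 2], offspring=[1, 0, 0], Z_5=1
gen 5: Z_5=1, draws=[4], offspring=[1], Z_6=1
gen 6: Z_6=1, draws=[0], offspring=[0], Z_7=0
gen 7: Z_7=0, draws=[], offspring=[], Z_8=0


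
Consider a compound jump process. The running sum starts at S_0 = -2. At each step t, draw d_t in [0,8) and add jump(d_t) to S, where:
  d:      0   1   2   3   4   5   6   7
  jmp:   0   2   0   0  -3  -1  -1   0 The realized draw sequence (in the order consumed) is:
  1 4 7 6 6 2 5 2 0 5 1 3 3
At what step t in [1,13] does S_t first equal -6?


t=0: S=-2, d=1, jump=2, S_1=0
t=1: S=0, d=4, jump=-3, S_2=-3
t=2: S=-3, d=7, jump=0, S_3=-3
t=3: S=-3, d=6, jump=-1, S_4=-4
t=4: S=-4, d=6, jump=-1, S_5=-5
t=5: S=-5, d=2, jump=0, S_6=-5
t=6: S=-5, d=5, jump=-1, S_7=-6
t=7: S=-6, d=2, jump=0, S_8=-6
t=8: S=-6, d=0, jump=0, S_9=-6
t=9: S=-6, d=5, jump=-1, S_10=-7
t=10: S=-7, d=1, jump=2, S_11=-5
t=11: S=-5, d=3, jump=0, S_12=-5
t=12: S=-5, d=3, jump=0, S_13=-5

7


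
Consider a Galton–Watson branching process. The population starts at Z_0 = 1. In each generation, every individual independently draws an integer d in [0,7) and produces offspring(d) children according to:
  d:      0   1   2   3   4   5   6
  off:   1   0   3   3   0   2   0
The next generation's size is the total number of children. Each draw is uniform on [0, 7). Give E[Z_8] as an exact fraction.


43046721/5764801

Outcome values over d=0..6: [1, 0, 3, 3, 0, 2, 0]
Σy = 9, Σy² = 23, M = 7
μ = 9/7 = 9/7,  σ² = 23/7 − (9/7)² = 80/49
E[Z_0] = 1
E[Z_1] = 9/7·E[Z_0] = 9/7
E[Z_2] = 9/7·E[Z_1] = 81/49
E[Z_3] = 9/7·E[Z_2] = 729/343
E[Z_4] = 9/7·E[Z_3] = 6561/2401
E[Z_5] = 9/7·E[Z_4] = 59049/16807
E[Z_6] = 9/7·E[Z_5] = 531441/117649
E[Z_7] = 9/7·E[Z_6] = 4782969/823543
E[Z_8] = 9/7·E[Z_7] = 43046721/5764801


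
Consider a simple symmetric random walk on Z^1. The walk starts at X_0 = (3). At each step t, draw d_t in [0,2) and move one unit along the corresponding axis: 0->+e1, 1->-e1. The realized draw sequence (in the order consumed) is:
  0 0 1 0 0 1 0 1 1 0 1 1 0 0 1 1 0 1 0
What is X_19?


t=0: X=(3), d=0 → +e1, X_1=(4)
t=1: X=(4), d=0 → +e1, X_2=(5)
t=2: X=(5), d=1 → -e1, X_3=(4)
t=3: X=(4), d=0 → +e1, X_4=(5)
t=4: X=(5), d=0 → +e1, X_5=(6)
t=5: X=(6), d=1 → -e1, X_6=(5)
t=6: X=(5), d=0 → +e1, X_7=(6)
t=7: X=(6), d=1 → -e1, X_8=(5)
t=8: X=(5), d=1 → -e1, X_9=(4)
t=9: X=(4), d=0 → +e1, X_10=(5)
t=10: X=(5), d=1 → -e1, X_11=(4)
t=11: X=(4), d=1 → -e1, X_12=(3)
t=12: X=(3), d=0 → +e1, X_13=(4)
t=13: X=(4), d=0 → +e1, X_14=(5)
t=14: X=(5), d=1 → -e1, X_15=(4)
t=15: X=(4), d=1 → -e1, X_16=(3)
t=16: X=(3), d=0 → +e1, X_17=(4)
t=17: X=(4), d=1 → -e1, X_18=(3)
t=18: X=(3), d=0 → +e1, X_19=(4)

(4)


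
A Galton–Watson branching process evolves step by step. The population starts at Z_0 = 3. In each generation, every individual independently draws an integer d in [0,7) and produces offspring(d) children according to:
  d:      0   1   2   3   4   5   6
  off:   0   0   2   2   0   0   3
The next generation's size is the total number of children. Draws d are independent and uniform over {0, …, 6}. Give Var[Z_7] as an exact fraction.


30

Outcome values over d=0..6: [0, 0, 2, 2, 0, 0, 3]
Σy = 7, Σy² = 17, M = 7
μ = 7/7 = 1,  σ² = 17/7 − (1)² = 10/7
V_0 = 0, E_0 = 3
V_1 = 10/7·E_0 + (1)²·V_0 = 30/7;  E_1 = 3
V_2 = 10/7·E_1 + (1)²·V_1 = 60/7;  E_2 = 3
V_3 = 10/7·E_2 + (1)²·V_2 = 90/7;  E_3 = 3
V_4 = 10/7·E_3 + (1)²·V_3 = 120/7;  E_4 = 3
V_5 = 10/7·E_4 + (1)²·V_4 = 150/7;  E_5 = 3
V_6 = 10/7·E_5 + (1)²·V_5 = 180/7;  E_6 = 3
V_7 = 10/7·E_6 + (1)²·V_6 = 30;  E_7 = 3


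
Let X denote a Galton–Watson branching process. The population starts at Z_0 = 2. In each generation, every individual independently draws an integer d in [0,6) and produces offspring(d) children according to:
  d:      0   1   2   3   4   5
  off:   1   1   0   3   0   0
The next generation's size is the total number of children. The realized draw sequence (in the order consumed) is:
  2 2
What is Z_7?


gen 0: Z_0=2, draws=[2, 2], offspring=[0, 0], Z_1=0
gen 1: Z_1=0, draws=[], offspring=[], Z_2=0
gen 2: Z_2=0, draws=[], offspring=[], Z_3=0
gen 3: Z_3=0, draws=[], offspring=[], Z_4=0
gen 4: Z_4=0, draws=[], offspring=[], Z_5=0
gen 5: Z_5=0, draws=[], offspring=[], Z_6=0
gen 6: Z_6=0, draws=[], offspring=[], Z_7=0

0


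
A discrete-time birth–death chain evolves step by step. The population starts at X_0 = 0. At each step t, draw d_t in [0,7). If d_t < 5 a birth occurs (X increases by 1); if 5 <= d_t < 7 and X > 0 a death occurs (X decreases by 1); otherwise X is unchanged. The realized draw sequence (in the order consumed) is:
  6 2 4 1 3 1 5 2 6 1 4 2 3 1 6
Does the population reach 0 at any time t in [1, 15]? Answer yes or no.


t=0: X=0, d=6 → hold, X_1=0
t=1: X=0, d=2 → birth, X_2=1
t=2: X=1, d=4 → birth, X_3=2
t=3: X=2, d=1 → birth, X_4=3
t=4: X=3, d=3 → birth, X_5=4
t=5: X=4, d=1 → birth, X_6=5
t=6: X=5, d=5 → death, X_7=4
t=7: X=4, d=2 → birth, X_8=5
t=8: X=5, d=6 → death, X_9=4
t=9: X=4, d=1 → birth, X_10=5
t=10: X=5, d=4 → birth, X_11=6
t=11: X=6, d=2 → birth, X_12=7
t=12: X=7, d=3 → birth, X_13=8
t=13: X=8, d=1 → birth, X_14=9
t=14: X=9, d=6 → death, X_15=8

yes


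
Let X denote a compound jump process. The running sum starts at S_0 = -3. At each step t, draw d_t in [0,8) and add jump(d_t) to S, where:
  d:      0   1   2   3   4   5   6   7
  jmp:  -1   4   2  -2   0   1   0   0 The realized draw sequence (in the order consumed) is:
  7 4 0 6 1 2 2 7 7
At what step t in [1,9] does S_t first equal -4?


3

t=0: S=-3, d=7, jump=0, S_1=-3
t=1: S=-3, d=4, jump=0, S_2=-3
t=2: S=-3, d=0, jump=-1, S_3=-4
t=3: S=-4, d=6, jump=0, S_4=-4
t=4: S=-4, d=1, jump=4, S_5=0
t=5: S=0, d=2, jump=2, S_6=2
t=6: S=2, d=2, jump=2, S_7=4
t=7: S=4, d=7, jump=0, S_8=4
t=8: S=4, d=7, jump=0, S_9=4


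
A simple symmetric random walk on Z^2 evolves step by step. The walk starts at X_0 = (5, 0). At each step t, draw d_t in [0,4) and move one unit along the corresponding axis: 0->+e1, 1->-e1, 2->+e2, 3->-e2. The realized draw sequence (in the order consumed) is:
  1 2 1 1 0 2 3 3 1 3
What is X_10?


(2, -1)

t=0: X=(5, 0), d=1 → -e1, X_1=(4, 0)
t=1: X=(4, 0), d=2 → +e2, X_2=(4, 1)
t=2: X=(4, 1), d=1 → -e1, X_3=(3, 1)
t=3: X=(3, 1), d=1 → -e1, X_4=(2, 1)
t=4: X=(2, 1), d=0 → +e1, X_5=(3, 1)
t=5: X=(3, 1), d=2 → +e2, X_6=(3, 2)
t=6: X=(3, 2), d=3 → -e2, X_7=(3, 1)
t=7: X=(3, 1), d=3 → -e2, X_8=(3, 0)
t=8: X=(3, 0), d=1 → -e1, X_9=(2, 0)
t=9: X=(2, 0), d=3 → -e2, X_10=(2, -1)


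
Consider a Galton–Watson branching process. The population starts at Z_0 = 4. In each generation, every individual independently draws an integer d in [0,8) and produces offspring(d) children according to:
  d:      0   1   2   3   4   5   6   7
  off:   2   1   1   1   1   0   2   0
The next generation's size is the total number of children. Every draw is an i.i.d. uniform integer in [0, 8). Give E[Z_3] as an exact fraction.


Outcome values over d=0..7: [2, 1, 1, 1, 1, 0, 2, 0]
Σy = 8, Σy² = 12, M = 8
μ = 8/8 = 1,  σ² = 12/8 − (1)² = 1/2
E[Z_0] = 4
E[Z_1] = 1·E[Z_0] = 4
E[Z_2] = 1·E[Z_1] = 4
E[Z_3] = 1·E[Z_2] = 4

4


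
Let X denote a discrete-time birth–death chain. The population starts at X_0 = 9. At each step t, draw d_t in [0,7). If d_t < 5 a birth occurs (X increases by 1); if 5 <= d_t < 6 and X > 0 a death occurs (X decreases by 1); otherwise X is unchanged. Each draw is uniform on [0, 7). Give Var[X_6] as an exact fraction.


X can drop by at most 1 per step and X_0 = 9 > T = 6, so X_t >= 9 − t >= 3 > 0 for every t <= 6: the floor at 0 (the 'and X > 0' condition) never binds. Hence X_6 = X_0 + Σ_{t<6} Y_t with i.i.d. increments Y_t = y(d_t) ∈ {+1, −1, 0}.
Outcome values over d=0..6: [1, 1, 1, 1, 1, -1, 0]
Σy = 4, Σy² = 6, M = 7
μ = 4/7 = 4/7,  σ² = 6/7 − (4/7)² = 26/49
Independent increments: Var[X_6] = 6·σ² = 6·(26/49) = 156/49

156/49


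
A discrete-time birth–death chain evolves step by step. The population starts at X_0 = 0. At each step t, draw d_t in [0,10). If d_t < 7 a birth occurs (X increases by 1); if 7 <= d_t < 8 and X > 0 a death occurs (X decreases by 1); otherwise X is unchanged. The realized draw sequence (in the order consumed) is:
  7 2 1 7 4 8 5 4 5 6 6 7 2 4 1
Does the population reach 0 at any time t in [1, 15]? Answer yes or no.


t=0: X=0, d=7 → hold, X_1=0
t=1: X=0, d=2 → birth, X_2=1
t=2: X=1, d=1 → birth, X_3=2
t=3: X=2, d=7 → death, X_4=1
t=4: X=1, d=4 → birth, X_5=2
t=5: X=2, d=8 → hold, X_6=2
t=6: X=2, d=5 → birth, X_7=3
t=7: X=3, d=4 → birth, X_8=4
t=8: X=4, d=5 → birth, X_9=5
t=9: X=5, d=6 → birth, X_10=6
t=10: X=6, d=6 → birth, X_11=7
t=11: X=7, d=7 → death, X_12=6
t=12: X=6, d=2 → birth, X_13=7
t=13: X=7, d=4 → birth, X_14=8
t=14: X=8, d=1 → birth, X_15=9

yes


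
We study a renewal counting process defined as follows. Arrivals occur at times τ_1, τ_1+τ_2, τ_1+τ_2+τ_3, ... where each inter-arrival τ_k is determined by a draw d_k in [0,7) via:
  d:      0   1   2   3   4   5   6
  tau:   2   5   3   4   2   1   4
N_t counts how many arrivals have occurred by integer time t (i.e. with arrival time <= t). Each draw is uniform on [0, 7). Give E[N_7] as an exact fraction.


Inter-arrival values over d=0..6: [2, 5, 3, 4, 2, 1, 4]
Each d has probability 1/7, so the pmf of τ is: f(1) = 1/7, f(2) = 2/7, f(3) = 1/7, f(4) = 2/7, f(5) = 1/7
Renewal equation for m(n) = E[N_n]: condition on τ_1 = k (if k <= n, one arrival plus a fresh copy on the remaining n−k steps): m(n) = F(n) + Σ_{k<=n} f(k)·m(n−k), where F(n) = P(τ <= n) and m(0) = 0
m(1) = F(1) = 1/7
m(2) = F(2) + f(1)·m(1) = 3/7 + 1/7·1/7 = 22/49
m(3) = F(3) + f(1)·m(2) + f(2)·m(1) = 4/7 + 1/7·22/49 + 2/7·1/7 = 232/343
m(4) = F(4) + f(1)·m(3) + f(2)·m(2) + f(3)·m(1) = 6/7 + 1/7·232/343 + 2/7·22/49 + 1/7·1/7 = 2647/2401
m(5) = F(5) + f(1)·m(4) + f(2)·m(3) + f(3)·m(2) + f(4)·m(1) = 1 + 1/7·2647/2401 + 2/7·232/343 + 1/7·22/49 + 2/7·1/7 = 24466/16807
m(6) = F(6) + f(1)·m(5) + f(2)·m(4) + f(3)·m(3) + f(4)·m(2) + f(5)·m(1) = 1 + 1/7·24466/16807 + 2/7·2647/2401 + 1/7·232/343 + 2/7·22/49 + 1/7·1/7 = 208034/117649
m(7) = F(7) + f(1)·m(6) + f(2)·m(5) + f(3)·m(4) + f(4)·m(3) + f(5)·m(2) = 1 + 1/7·208034/117649 + 2/7·24466/16807 + 1/7·2647/2401 + 2/7·232/343 + 1/7·22/49 = 1715778/823543
E[N_7] = m(7) = 1715778/823543

1715778/823543


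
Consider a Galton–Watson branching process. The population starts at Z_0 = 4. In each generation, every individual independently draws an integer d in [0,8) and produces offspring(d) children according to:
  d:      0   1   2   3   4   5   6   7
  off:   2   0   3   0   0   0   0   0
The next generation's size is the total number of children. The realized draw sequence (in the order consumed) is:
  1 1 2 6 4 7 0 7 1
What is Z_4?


gen 0: Z_0=4, draws=[1, 1, 2, 6], offspring=[0, 0, 3, 0], Z_1=3
gen 1: Z_1=3, draws=[4, 7, 0], offspring=[0, 0, 2], Z_2=2
gen 2: Z_2=2, draws=[7, 1], offspring=[0, 0], Z_3=0
gen 3: Z_3=0, draws=[], offspring=[], Z_4=0

0


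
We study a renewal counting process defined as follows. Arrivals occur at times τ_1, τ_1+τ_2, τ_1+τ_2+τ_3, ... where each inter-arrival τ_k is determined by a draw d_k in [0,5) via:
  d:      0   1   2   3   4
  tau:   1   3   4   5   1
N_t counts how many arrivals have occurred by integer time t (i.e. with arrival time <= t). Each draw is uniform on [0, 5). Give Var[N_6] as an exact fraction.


216195224/244140625

Inter-arrival values over d=0..4: [1, 3, 4, 5, 1]
Each d has probability 1/5, so the pmf of τ is: f(1) = 2/5, f(3) = 1/5, f(4) = 1/5, f(5) = 1/5
Let p_n(j) = P(N_n = j), with p_0 = [1]. Condition on τ_1: p_n(0) = P(τ > n), and for j >= 1, p_n(j) = Σ_{k<=n} f(k)·p_{n−k}(j−1)
p_1 = [3/5, 2/5]  (j = 0..1)
p_2 = [3/5, 6/25, 4/25]  (j = 0..2)
p_3 = [2/5, 11/25, 12/125, 8/125]  (j = 0..3)
p_4 = [1/5, 12/25, 32/125, 24/625, 16/625]  (j = 0..4)
p_5 = [0, 13/25, 8/25, 84/625, 48/3125, 32/3125]  (j = 0..5)
p_6 = [0, 8/25, 53/125, 112/625, 208/3125, 96/15625, 64/15625]  (j = 0..6)
E[N_6] = Σ j·p_6(j) = 31674/15625;  E[N_6²] = Σ j²·p_6(j) = 78044/15625
Var[N_6] = 78044/15625 − (31674/15625)² = 216195224/244140625


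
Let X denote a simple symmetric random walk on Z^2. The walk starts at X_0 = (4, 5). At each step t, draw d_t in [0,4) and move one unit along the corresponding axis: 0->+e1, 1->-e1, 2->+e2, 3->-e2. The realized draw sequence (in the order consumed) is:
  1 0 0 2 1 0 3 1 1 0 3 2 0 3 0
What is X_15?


t=0: X=(4, 5), d=1 → -e1, X_1=(3, 5)
t=1: X=(3, 5), d=0 → +e1, X_2=(4, 5)
t=2: X=(4, 5), d=0 → +e1, X_3=(5, 5)
t=3: X=(5, 5), d=2 → +e2, X_4=(5, 6)
t=4: X=(5, 6), d=1 → -e1, X_5=(4, 6)
t=5: X=(4, 6), d=0 → +e1, X_6=(5, 6)
t=6: X=(5, 6), d=3 → -e2, X_7=(5, 5)
t=7: X=(5, 5), d=1 → -e1, X_8=(4, 5)
t=8: X=(4, 5), d=1 → -e1, X_9=(3, 5)
t=9: X=(3, 5), d=0 → +e1, X_10=(4, 5)
t=10: X=(4, 5), d=3 → -e2, X_11=(4, 4)
t=11: X=(4, 4), d=2 → +e2, X_12=(4, 5)
t=12: X=(4, 5), d=0 → +e1, X_13=(5, 5)
t=13: X=(5, 5), d=3 → -e2, X_14=(5, 4)
t=14: X=(5, 4), d=0 → +e1, X_15=(6, 4)

(6, 4)


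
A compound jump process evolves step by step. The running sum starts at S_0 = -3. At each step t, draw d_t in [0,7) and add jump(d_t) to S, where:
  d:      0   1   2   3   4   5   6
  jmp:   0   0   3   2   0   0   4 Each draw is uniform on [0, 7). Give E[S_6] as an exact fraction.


Outcome values over d=0..6: [0, 0, 3, 2, 0, 0, 4]
Σy = 9, Σy² = 29, M = 7
μ = 9/7 = 9/7,  σ² = 29/7 − (9/7)² = 122/49
E[S_6] = -3 + 6·(9/7) = 33/7

33/7


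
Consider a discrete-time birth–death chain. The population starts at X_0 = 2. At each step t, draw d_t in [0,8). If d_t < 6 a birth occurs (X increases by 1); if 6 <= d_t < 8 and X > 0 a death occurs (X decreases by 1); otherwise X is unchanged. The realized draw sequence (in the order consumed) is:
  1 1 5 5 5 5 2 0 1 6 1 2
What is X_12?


t=0: X=2, d=1 → birth, X_1=3
t=1: X=3, d=1 → birth, X_2=4
t=2: X=4, d=5 → birth, X_3=5
t=3: X=5, d=5 → birth, X_4=6
t=4: X=6, d=5 → birth, X_5=7
t=5: X=7, d=5 → birth, X_6=8
t=6: X=8, d=2 → birth, X_7=9
t=7: X=9, d=0 → birth, X_8=10
t=8: X=10, d=1 → birth, X_9=11
t=9: X=11, d=6 → death, X_10=10
t=10: X=10, d=1 → birth, X_11=11
t=11: X=11, d=2 → birth, X_12=12

12


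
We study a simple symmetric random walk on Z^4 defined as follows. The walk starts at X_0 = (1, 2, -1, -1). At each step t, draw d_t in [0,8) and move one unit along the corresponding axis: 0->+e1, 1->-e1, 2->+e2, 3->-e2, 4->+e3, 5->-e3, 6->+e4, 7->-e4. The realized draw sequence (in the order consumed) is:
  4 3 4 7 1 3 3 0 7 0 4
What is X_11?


(2, -1, 2, -3)

t=0: X=(1, 2, -1, -1), d=4 → +e3, X_1=(1, 2, 0, -1)
t=1: X=(1, 2, 0, -1), d=3 → -e2, X_2=(1, 1, 0, -1)
t=2: X=(1, 1, 0, -1), d=4 → +e3, X_3=(1, 1, 1, -1)
t=3: X=(1, 1, 1, -1), d=7 → -e4, X_4=(1, 1, 1, -2)
t=4: X=(1, 1, 1, -2), d=1 → -e1, X_5=(0, 1, 1, -2)
t=5: X=(0, 1, 1, -2), d=3 → -e2, X_6=(0, 0, 1, -2)
t=6: X=(0, 0, 1, -2), d=3 → -e2, X_7=(0, -1, 1, -2)
t=7: X=(0, -1, 1, -2), d=0 → +e1, X_8=(1, -1, 1, -2)
t=8: X=(1, -1, 1, -2), d=7 → -e4, X_9=(1, -1, 1, -3)
t=9: X=(1, -1, 1, -3), d=0 → +e1, X_10=(2, -1, 1, -3)
t=10: X=(2, -1, 1, -3), d=4 → +e3, X_11=(2, -1, 2, -3)


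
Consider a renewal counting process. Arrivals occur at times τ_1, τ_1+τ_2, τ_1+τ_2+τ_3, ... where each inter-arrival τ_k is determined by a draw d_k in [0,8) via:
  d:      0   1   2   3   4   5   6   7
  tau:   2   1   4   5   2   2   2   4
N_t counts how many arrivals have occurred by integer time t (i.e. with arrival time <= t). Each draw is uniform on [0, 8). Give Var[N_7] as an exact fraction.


Inter-arrival values over d=0..7: [2, 1, 4, 5, 2, 2, 2, 4]
Each d has probability 1/8, so the pmf of τ is: f(1) = 1/8, f(2) = 1/2, f(4) = 1/4, f(5) = 1/8
Let p_n(j) = P(N_n = j), with p_0 = [1]. Condition on τ_1: p_n(0) = P(τ > n), and for j >= 1, p_n(j) = Σ_{k<=n} f(k)·p_{n−k}(j−1)
p_1 = [7/8, 1/8]  (j = 0..1)
p_2 = [3/8, 39/64, 1/64]  (j = 0..2)
p_3 = [3/8, 31/64, 71/512, 1/512]  (j = 0..3)
p_4 = [1/8, 31/64, 187/512, 103/4096, 1/4096]  (j = 0..4)
p_5 = [0, 35/64, 171/512, 471/4096, 135/32768, 1/32768]  (j = 0..5)
p_6 = [0, 17/64, 245/512, 935/4096, 883/32768, 167/262144, 1/262144]  (j = 0..6)
p_7 = [0, 9/64, 129/256, 1079/4096, 2835/32768, 1423/262144, 199/2097152, 1/2097152]  (j = 0..7)
E[N_7] = Σ j·p_7(j) = 4849673/2097152;  E[N_7²] = Σ j²·p_7(j) = 12688869/2097152
Var[N_7] = 12688869/2097152 − (4849673/2097152)² = 3091158794159/4398046511104

3091158794159/4398046511104


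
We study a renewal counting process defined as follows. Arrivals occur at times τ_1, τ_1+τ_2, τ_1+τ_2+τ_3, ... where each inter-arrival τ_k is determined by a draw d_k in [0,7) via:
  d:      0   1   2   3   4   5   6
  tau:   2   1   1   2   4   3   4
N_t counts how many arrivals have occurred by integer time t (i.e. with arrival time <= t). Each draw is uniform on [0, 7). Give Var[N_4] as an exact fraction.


2670132/5764801

Inter-arrival values over d=0..6: [2, 1, 1, 2, 4, 3, 4]
Each d has probability 1/7, so the pmf of τ is: f(1) = 2/7, f(2) = 2/7, f(3) = 1/7, f(4) = 2/7
Let p_n(j) = P(N_n = j), with p_0 = [1]. Condition on τ_1: p_n(0) = P(τ > n), and for j >= 1, p_n(j) = Σ_{k<=n} f(k)·p_{n−k}(j−1)
p_1 = [5/7, 2/7]  (j = 0..1)
p_2 = [3/7, 24/49, 4/49]  (j = 0..2)
p_3 = [2/7, 23/49, 76/343, 8/343]  (j = 0..3)
p_4 = [0, 29/49, 108/343, 208/2401, 16/2401]  (j = 0..4)
E[N_4] = Σ j·p_4(j) = 3621/2401;  E[N_4²] = Σ j²·p_4(j) = 939/343
Var[N_4] = 939/343 − (3621/2401)² = 2670132/5764801


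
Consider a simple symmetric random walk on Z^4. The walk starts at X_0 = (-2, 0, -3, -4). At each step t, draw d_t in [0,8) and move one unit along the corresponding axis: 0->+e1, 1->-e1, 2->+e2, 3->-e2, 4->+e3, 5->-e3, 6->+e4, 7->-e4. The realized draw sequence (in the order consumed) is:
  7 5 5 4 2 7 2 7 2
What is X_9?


(-2, 3, -4, -7)

t=0: X=(-2, 0, -3, -4), d=7 → -e4, X_1=(-2, 0, -3, -5)
t=1: X=(-2, 0, -3, -5), d=5 → -e3, X_2=(-2, 0, -4, -5)
t=2: X=(-2, 0, -4, -5), d=5 → -e3, X_3=(-2, 0, -5, -5)
t=3: X=(-2, 0, -5, -5), d=4 → +e3, X_4=(-2, 0, -4, -5)
t=4: X=(-2, 0, -4, -5), d=2 → +e2, X_5=(-2, 1, -4, -5)
t=5: X=(-2, 1, -4, -5), d=7 → -e4, X_6=(-2, 1, -4, -6)
t=6: X=(-2, 1, -4, -6), d=2 → +e2, X_7=(-2, 2, -4, -6)
t=7: X=(-2, 2, -4, -6), d=7 → -e4, X_8=(-2, 2, -4, -7)
t=8: X=(-2, 2, -4, -7), d=2 → +e2, X_9=(-2, 3, -4, -7)


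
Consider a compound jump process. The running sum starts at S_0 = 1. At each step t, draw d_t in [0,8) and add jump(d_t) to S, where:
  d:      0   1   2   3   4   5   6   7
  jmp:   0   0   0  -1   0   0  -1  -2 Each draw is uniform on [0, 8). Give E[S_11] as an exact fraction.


-9/2

Outcome values over d=0..7: [0, 0, 0, -1, 0, 0, -1, -2]
Σy = -4, Σy² = 6, M = 8
μ = -4/8 = -1/2,  σ² = 6/8 − (-1/2)² = 1/2
E[S_11] = 1 + 11·(-1/2) = -9/2


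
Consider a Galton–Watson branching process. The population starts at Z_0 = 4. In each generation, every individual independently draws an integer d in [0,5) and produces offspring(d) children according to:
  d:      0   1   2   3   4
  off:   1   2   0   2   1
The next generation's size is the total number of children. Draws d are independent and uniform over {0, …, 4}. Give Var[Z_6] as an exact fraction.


Outcome values over d=0..4: [1, 2, 0, 2, 1]
Σy = 6, Σy² = 10, M = 5
μ = 6/5 = 6/5,  σ² = 10/5 − (6/5)² = 14/25
V_0 = 0, E_0 = 4
V_1 = 14/25·E_0 + (6/5)²·V_0 = 56/25;  E_1 = 24/5
V_2 = 14/25·E_1 + (6/5)²·V_1 = 3696/625;  E_2 = 144/25
V_3 = 14/25·E_2 + (6/5)²·V_2 = 183456/15625;  E_3 = 864/125
V_4 = 14/25·E_3 + (6/5)²·V_3 = 8116416/390625;  E_4 = 5184/625
V_5 = 14/25·E_4 + (6/5)²·V_4 = 337550976/9765625;  E_5 = 31104/3125
V_6 = 14/25·E_5 + (6/5)²·V_5 = 13512635136/244140625;  E_6 = 186624/15625

13512635136/244140625


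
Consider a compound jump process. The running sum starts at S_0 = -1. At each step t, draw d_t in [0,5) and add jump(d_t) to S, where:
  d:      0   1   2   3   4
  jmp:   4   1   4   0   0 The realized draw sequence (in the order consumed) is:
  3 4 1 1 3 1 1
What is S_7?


t=0: S=-1, d=3, jump=0, S_1=-1
t=1: S=-1, d=4, jump=0, S_2=-1
t=2: S=-1, d=1, jump=1, S_3=0
t=3: S=0, d=1, jump=1, S_4=1
t=4: S=1, d=3, jump=0, S_5=1
t=5: S=1, d=1, jump=1, S_6=2
t=6: S=2, d=1, jump=1, S_7=3

3


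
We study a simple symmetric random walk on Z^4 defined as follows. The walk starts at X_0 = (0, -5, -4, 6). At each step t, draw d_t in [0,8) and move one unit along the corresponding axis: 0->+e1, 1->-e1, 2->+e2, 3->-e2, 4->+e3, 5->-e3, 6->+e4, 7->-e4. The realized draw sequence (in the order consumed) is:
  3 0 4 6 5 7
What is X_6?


t=0: X=(0, -5, -4, 6), d=3 → -e2, X_1=(0, -6, -4, 6)
t=1: X=(0, -6, -4, 6), d=0 → +e1, X_2=(1, -6, -4, 6)
t=2: X=(1, -6, -4, 6), d=4 → +e3, X_3=(1, -6, -3, 6)
t=3: X=(1, -6, -3, 6), d=6 → +e4, X_4=(1, -6, -3, 7)
t=4: X=(1, -6, -3, 7), d=5 → -e3, X_5=(1, -6, -4, 7)
t=5: X=(1, -6, -4, 7), d=7 → -e4, X_6=(1, -6, -4, 6)

(1, -6, -4, 6)


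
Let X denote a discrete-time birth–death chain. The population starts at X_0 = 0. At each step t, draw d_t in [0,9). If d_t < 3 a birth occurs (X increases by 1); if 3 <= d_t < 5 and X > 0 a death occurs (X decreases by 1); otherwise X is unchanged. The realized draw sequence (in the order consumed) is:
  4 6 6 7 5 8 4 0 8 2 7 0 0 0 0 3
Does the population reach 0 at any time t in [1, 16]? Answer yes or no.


yes

t=0: X=0, d=4 → hold, X_1=0
t=1: X=0, d=6 → hold, X_2=0
t=2: X=0, d=6 → hold, X_3=0
t=3: X=0, d=7 → hold, X_4=0
t=4: X=0, d=5 → hold, X_5=0
t=5: X=0, d=8 → hold, X_6=0
t=6: X=0, d=4 → hold, X_7=0
t=7: X=0, d=0 → birth, X_8=1
t=8: X=1, d=8 → hold, X_9=1
t=9: X=1, d=2 → birth, X_10=2
t=10: X=2, d=7 → hold, X_11=2
t=11: X=2, d=0 → birth, X_12=3
t=12: X=3, d=0 → birth, X_13=4
t=13: X=4, d=0 → birth, X_14=5
t=14: X=5, d=0 → birth, X_15=6
t=15: X=6, d=3 → death, X_16=5


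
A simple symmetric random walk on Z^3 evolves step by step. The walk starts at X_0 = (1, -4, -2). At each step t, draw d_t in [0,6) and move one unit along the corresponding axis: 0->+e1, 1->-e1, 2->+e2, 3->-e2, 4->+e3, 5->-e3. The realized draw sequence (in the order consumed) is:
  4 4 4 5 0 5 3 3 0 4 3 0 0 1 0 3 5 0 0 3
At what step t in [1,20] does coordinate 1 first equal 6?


t=0: X=(1, -4, -2), d=4 → +e3, X_1=(1, -4, -1)
t=1: X=(1, -4, -1), d=4 → +e3, X_2=(1, -4, 0)
t=2: X=(1, -4, 0), d=4 → +e3, X_3=(1, -4, 1)
t=3: X=(1, -4, 1), d=5 → -e3, X_4=(1, -4, 0)
t=4: X=(1, -4, 0), d=0 → +e1, X_5=(2, -4, 0)
t=5: X=(2, -4, 0), d=5 → -e3, X_6=(2, -4, -1)
t=6: X=(2, -4, -1), d=3 → -e2, X_7=(2, -5, -1)
t=7: X=(2, -5, -1), d=3 → -e2, X_8=(2, -6, -1)
t=8: X=(2, -6, -1), d=0 → +e1, X_9=(3, -6, -1)
t=9: X=(3, -6, -1), d=4 → +e3, X_10=(3, -6, 0)
t=10: X=(3, -6, 0), d=3 → -e2, X_11=(3, -7, 0)
t=11: X=(3, -7, 0), d=0 → +e1, X_12=(4, -7, 0)
t=12: X=(4, -7, 0), d=0 → +e1, X_13=(5, -7, 0)
t=13: X=(5, -7, 0), d=1 → -e1, X_14=(4, -7, 0)
t=14: X=(4, -7, 0), d=0 → +e1, X_15=(5, -7, 0)
t=15: X=(5, -7, 0), d=3 → -e2, X_16=(5, -8, 0)
t=16: X=(5, -8, 0), d=5 → -e3, X_17=(5, -8, -1)
t=17: X=(5, -8, -1), d=0 → +e1, X_18=(6, -8, -1)
t=18: X=(6, -8, -1), d=0 → +e1, X_19=(7, -8, -1)
t=19: X=(7, -8, -1), d=3 → -e2, X_20=(7, -9, -1)

18


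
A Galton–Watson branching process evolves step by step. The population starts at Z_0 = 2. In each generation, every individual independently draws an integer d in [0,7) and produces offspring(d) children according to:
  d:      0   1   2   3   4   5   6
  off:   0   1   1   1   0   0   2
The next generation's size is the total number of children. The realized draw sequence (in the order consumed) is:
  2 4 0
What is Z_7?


0

gen 0: Z_0=2, draws=[2, 4], offspring=[1, 0], Z_1=1
gen 1: Z_1=1, draws=[0], offspring=[0], Z_2=0
gen 2: Z_2=0, draws=[], offspring=[], Z_3=0
gen 3: Z_3=0, draws=[], offspring=[], Z_4=0
gen 4: Z_4=0, draws=[], offspring=[], Z_5=0
gen 5: Z_5=0, draws=[], offspring=[], Z_6=0
gen 6: Z_6=0, draws=[], offspring=[], Z_7=0


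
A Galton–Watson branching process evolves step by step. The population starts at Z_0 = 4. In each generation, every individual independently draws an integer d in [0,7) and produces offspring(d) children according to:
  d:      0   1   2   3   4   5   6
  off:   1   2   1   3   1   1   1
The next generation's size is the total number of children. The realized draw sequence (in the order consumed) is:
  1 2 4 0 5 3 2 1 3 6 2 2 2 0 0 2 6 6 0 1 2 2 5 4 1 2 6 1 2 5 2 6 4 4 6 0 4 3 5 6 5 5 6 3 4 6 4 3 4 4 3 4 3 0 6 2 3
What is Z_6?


gen 0: Z_0=4, draws=[1, 2, 4, 0], offspring=[2, 1, 1, 1], Z_1=5
gen 1: Z_1=5, draws=[5, 3, 2, 1, 3], offspring=[1, 3, 1, 2, 3], Z_2=10
gen 2: Z_2=10, draws=[6, 2, 2, 2, 0, 0, 2, 6, 6, 0], offspring=[1, 1, 1, 1, 1, 1, 1, 1, 1, 1], Z_3=10
gen 3: Z_3=10, draws=[1, 2, 2, 5, 4, 1, 2, 6, 1, 2], offspring=[2, 1, 1, 1, 1, 2, 1, 1, 2, 1], Z_4=13
gen 4: Z_4=13, draws=[5, 2, 6, 4, 4, 6, 0, 4, 3, 5, 6, 5, 5], offspring=[1, 1, 1, 1, 1, 1, 1, 1, 3, 1, 1, 1, 1], Z_5=15
gen 5: Z_5=15, draws=[6, 3, 4, 6, 4, 3, 4, 4, 3, 4, 3, 0, 6, 2, 3], offspring=[1, 3, 1, 1, 1, 3, 1, 1, 3, 1, 3, 1, 1, 1, 3], Z_6=25

25


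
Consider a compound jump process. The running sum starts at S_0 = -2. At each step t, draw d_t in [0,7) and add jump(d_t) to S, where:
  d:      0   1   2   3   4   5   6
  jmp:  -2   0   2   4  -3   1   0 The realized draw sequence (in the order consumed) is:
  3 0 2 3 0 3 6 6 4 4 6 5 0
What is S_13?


t=0: S=-2, d=3, jump=4, S_1=2
t=1: S=2, d=0, jump=-2, S_2=0
t=2: S=0, d=2, jump=2, S_3=2
t=3: S=2, d=3, jump=4, S_4=6
t=4: S=6, d=0, jump=-2, S_5=4
t=5: S=4, d=3, jump=4, S_6=8
t=6: S=8, d=6, jump=0, S_7=8
t=7: S=8, d=6, jump=0, S_8=8
t=8: S=8, d=4, jump=-3, S_9=5
t=9: S=5, d=4, jump=-3, S_10=2
t=10: S=2, d=6, jump=0, S_11=2
t=11: S=2, d=5, jump=1, S_12=3
t=12: S=3, d=0, jump=-2, S_13=1

1


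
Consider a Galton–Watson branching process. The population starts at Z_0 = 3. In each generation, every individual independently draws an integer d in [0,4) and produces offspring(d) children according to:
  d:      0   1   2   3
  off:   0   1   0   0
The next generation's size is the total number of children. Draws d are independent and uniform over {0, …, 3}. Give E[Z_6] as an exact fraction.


Outcome values over d=0..3: [0, 1, 0, 0]
Σy = 1, Σy² = 1, M = 4
μ = 1/4 = 1/4,  σ² = 1/4 − (1/4)² = 3/16
E[Z_0] = 3
E[Z_1] = 1/4·E[Z_0] = 3/4
E[Z_2] = 1/4·E[Z_1] = 3/16
E[Z_3] = 1/4·E[Z_2] = 3/64
E[Z_4] = 1/4·E[Z_3] = 3/256
E[Z_5] = 1/4·E[Z_4] = 3/1024
E[Z_6] = 1/4·E[Z_5] = 3/4096

3/4096


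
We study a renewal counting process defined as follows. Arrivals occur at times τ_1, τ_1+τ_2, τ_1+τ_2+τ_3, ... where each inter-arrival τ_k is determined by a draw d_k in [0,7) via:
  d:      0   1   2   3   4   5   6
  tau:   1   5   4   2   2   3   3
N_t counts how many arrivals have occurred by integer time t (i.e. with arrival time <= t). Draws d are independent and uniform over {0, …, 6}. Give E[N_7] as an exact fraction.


1825097/823543

Inter-arrival values over d=0..6: [1, 5, 4, 2, 2, 3, 3]
Each d has probability 1/7, so the pmf of τ is: f(1) = 1/7, f(2) = 2/7, f(3) = 2/7, f(4) = 1/7, f(5) = 1/7
Renewal equation for m(n) = E[N_n]: condition on τ_1 = k (if k <= n, one arrival plus a fresh copy on the remaining n−k steps): m(n) = F(n) + Σ_{k<=n} f(k)·m(n−k), where F(n) = P(τ <= n) and m(0) = 0
m(1) = F(1) = 1/7
m(2) = F(2) + f(1)·m(1) = 3/7 + 1/7·1/7 = 22/49
m(3) = F(3) + f(1)·m(2) + f(2)·m(1) = 5/7 + 1/7·22/49 + 2/7·1/7 = 281/343
m(4) = F(4) + f(1)·m(3) + f(2)·m(2) + f(3)·m(1) = 6/7 + 1/7·281/343 + 2/7·22/49 + 2/7·1/7 = 2745/2401
m(5) = F(5) + f(1)·m(4) + f(2)·m(3) + f(3)·m(2) + f(4)·m(1) = 1 + 1/7·2745/2401 + 2/7·281/343 + 2/7·22/49 + 1/7·1/7 = 25985/16807
m(6) = F(6) + f(1)·m(5) + f(2)·m(4) + f(3)·m(3) + f(4)·m(2) + f(5)·m(1) = 1 + 1/7·25985/16807 + 2/7·2745/2401 + 2/7·281/343 + 1/7·22/49 + 1/7·1/7 = 219549/117649
m(7) = F(7) + f(1)·m(6) + f(2)·m(5) + f(3)·m(4) + f(4)·m(3) + f(5)·m(2) = 1 + 1/7·219549/117649 + 2/7·25985/16807 + 2/7·2745/2401 + 1/7·281/343 + 1/7·22/49 = 1825097/823543
E[N_7] = m(7) = 1825097/823543


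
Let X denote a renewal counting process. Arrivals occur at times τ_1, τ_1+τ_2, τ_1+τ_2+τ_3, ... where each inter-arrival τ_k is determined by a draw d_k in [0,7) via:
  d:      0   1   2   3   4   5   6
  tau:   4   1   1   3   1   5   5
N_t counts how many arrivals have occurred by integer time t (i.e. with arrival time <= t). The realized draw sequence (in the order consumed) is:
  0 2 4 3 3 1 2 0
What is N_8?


3

draw d_1=0: τ_1=4, arrival time A_1=4
draw d_2=2: τ_2=1, arrival time A_2=5
draw d_3=4: τ_3=1, arrival time A_3=6
draw d_4=3: τ_4=3, arrival time A_4=9
draw d_5=3: τ_5=3, arrival time A_5=12
draw d_6=1: τ_6=1, arrival time A_6=13
draw d_7=2: τ_7=1, arrival time A_7=14
draw d_8=0: τ_8=4, arrival time A_8=18
N_t over t=0..8: 0:0 1:0 2:0 3:0 4:1 5:2 6:3 7:3 8:3


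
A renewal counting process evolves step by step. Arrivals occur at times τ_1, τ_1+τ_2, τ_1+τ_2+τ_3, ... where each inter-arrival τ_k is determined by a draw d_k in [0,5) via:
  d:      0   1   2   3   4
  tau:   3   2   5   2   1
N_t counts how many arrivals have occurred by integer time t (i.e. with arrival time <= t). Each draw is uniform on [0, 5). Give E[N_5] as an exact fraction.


5596/3125

Inter-arrival values over d=0..4: [3, 2, 5, 2, 1]
Each d has probability 1/5, so the pmf of τ is: f(1) = 1/5, f(2) = 2/5, f(3) = 1/5, f(5) = 1/5
Renewal equation for m(n) = E[N_n]: condition on τ_1 = k (if k <= n, one arrival plus a fresh copy on the remaining n−k steps): m(n) = F(n) + Σ_{k<=n} f(k)·m(n−k), where F(n) = P(τ <= n) and m(0) = 0
m(1) = F(1) = 1/5
m(2) = F(2) + f(1)·m(1) = 3/5 + 1/5·1/5 = 16/25
m(3) = F(3) + f(1)·m(2) + f(2)·m(1) = 4/5 + 1/5·16/25 + 2/5·1/5 = 126/125
m(4) = F(4) + f(1)·m(3) + f(2)·m(2) + f(3)·m(1) = 4/5 + 1/5·126/125 + 2/5·16/25 + 1/5·1/5 = 811/625
m(5) = F(5) + f(1)·m(4) + f(2)·m(3) + f(3)·m(2) = 1 + 1/5·811/625 + 2/5·126/125 + 1/5·16/25 = 5596/3125
E[N_5] = m(5) = 5596/3125
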